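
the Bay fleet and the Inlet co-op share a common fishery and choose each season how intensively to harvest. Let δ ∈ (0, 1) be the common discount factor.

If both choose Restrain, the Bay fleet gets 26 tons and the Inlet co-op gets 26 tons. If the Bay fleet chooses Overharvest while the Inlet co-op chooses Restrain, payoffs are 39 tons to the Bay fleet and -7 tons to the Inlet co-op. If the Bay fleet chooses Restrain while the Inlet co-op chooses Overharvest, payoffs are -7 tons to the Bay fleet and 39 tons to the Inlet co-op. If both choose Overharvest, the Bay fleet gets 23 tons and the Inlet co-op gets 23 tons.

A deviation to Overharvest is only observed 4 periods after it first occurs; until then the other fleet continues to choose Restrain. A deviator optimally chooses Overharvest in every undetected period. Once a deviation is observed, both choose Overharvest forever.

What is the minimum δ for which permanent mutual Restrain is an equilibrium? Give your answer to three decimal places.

0.949

Deviating for the 4 undetected periods gains 39−26 = 13 per period over cooperation, then loses 26−23 = 3 per period forever once punishment starts.
Gain: 13(1 + δ + … + δ^3); loss: 3·δ^4/(1−δ).
No profitable deviation ⇔ 13(1−δ^4) ≤ 3·δ^4, i.e. δ^4 ≥ 13/(13+3) = 13/16.
Hence δ ≥ (13/16)^(1/4) ≈ 0.949.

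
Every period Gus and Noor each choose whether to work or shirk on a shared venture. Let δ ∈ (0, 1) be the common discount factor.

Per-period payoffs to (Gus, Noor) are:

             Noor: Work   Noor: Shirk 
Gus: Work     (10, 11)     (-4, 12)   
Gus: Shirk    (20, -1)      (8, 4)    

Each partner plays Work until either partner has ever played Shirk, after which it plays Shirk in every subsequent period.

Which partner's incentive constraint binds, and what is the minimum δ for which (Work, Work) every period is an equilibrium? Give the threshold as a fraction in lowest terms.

Gus; δ ≥ 5/6

Gus: cooperation gives 10 each period; deviation gives 20 once then 8 forever.
  10/(1−δ) ≥ 20 + 8δ/(1−δ) ⇒ δ ≥ 10/12 = 5/6.
Noor: cooperation gives 11 each period; deviation gives 12 once then 4 forever.
  δ ≥ 1/8.
Both must hold, so the binding constraint is Gus's: δ ≥ 5/6.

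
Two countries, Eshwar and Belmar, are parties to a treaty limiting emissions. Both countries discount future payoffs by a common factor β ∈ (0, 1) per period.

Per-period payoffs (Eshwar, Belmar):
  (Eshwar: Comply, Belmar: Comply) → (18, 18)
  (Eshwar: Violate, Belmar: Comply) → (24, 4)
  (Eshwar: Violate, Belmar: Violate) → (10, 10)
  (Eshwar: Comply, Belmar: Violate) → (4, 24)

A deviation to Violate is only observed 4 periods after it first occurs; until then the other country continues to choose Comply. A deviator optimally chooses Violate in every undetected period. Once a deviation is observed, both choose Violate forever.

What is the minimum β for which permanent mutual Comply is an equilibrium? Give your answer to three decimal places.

0.809

A deviator earns 24 for 4 periods, then 10 forever; cooperating earns 18 forever. Multiplying the IC by (1−β):
18 ≥ 24(1−β^4) + 10β^4, so 14·β^4 ≥ 6 and β^4 ≥ 3/7.
β ≥ (3/7)^(1/4) ≈ 0.809.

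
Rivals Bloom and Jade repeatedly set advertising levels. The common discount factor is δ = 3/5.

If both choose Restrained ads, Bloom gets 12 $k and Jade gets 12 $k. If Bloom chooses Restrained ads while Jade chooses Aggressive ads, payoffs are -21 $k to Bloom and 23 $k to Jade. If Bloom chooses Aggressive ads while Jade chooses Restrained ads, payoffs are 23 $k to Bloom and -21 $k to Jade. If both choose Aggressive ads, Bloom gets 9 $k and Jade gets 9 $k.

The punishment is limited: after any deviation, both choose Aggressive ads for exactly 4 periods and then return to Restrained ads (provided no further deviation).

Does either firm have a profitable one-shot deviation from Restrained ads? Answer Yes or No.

Yes

Comparing payoff streams over the 5 periods until play realigns: cooperate → 12(1+δ+…+δ^4); deviate → 23 + 9(δ+…+δ^4).
Cooperation is sustained iff (12−9)(δ+…+δ^4) ≥ 23−12.
δ+…+δ^4 = 3/5·(1−(3/5)^4)/(1−3/5) = 1.3056, and (23−12)/(12−9) = 3.6667.
1.3056 < 3.6667, so cooperation is not sustainable.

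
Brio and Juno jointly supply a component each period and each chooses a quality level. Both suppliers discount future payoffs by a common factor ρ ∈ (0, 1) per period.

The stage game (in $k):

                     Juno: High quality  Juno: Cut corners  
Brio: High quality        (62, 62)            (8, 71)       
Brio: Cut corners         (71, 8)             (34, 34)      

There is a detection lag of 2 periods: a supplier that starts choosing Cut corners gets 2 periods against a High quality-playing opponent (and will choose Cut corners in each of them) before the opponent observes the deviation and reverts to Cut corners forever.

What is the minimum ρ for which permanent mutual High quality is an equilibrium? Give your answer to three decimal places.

Deviating for the 2 undetected periods gains 71−62 = 9 per period over cooperation, then loses 62−34 = 28 per period forever once punishment starts.
Gain: 9(1 + ρ + … + ρ^1); loss: 28·ρ^2/(1−ρ).
No profitable deviation ⇔ 9(1−ρ^2) ≤ 28·ρ^2, i.e. ρ^2 ≥ 9/(9+28) = 9/37.
Hence ρ ≥ (9/37)^(1/2) ≈ 0.493.

0.493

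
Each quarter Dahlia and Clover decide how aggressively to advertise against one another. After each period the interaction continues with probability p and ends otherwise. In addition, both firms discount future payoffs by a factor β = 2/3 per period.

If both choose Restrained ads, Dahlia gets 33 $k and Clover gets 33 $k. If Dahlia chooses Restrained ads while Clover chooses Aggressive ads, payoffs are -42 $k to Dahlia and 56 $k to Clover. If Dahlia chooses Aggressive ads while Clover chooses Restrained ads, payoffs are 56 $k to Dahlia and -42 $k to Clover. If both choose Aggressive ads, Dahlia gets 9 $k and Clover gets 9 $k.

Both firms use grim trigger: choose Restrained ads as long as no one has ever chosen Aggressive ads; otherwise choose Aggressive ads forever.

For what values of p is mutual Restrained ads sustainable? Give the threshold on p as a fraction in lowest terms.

With continuation probability p and discount β, the effective per-period discount factor is βp.
Grim-trigger IC: βp ≥ (56−33)/(56−9) = 23/47.
So p ≥ (23/47)/(2/3) = 69/94.

69/94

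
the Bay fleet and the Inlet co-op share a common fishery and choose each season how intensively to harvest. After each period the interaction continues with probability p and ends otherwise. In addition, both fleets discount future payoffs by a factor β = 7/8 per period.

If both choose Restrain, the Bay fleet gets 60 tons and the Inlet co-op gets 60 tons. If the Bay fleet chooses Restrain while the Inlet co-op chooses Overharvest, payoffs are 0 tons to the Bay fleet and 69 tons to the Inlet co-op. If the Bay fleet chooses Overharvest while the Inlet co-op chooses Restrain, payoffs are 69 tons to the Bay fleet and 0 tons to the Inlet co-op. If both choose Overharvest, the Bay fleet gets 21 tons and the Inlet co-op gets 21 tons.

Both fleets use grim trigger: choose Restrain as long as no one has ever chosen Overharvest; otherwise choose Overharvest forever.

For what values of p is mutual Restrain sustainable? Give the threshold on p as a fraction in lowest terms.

Expected continuation weight on next period's payoff is β·p = 7/8·p, which plays the role of the discount factor.
Cooperation requires 7/8·p ≥ (69−60)/(69−21) = 3/16, hence p ≥ 3/14.

3/14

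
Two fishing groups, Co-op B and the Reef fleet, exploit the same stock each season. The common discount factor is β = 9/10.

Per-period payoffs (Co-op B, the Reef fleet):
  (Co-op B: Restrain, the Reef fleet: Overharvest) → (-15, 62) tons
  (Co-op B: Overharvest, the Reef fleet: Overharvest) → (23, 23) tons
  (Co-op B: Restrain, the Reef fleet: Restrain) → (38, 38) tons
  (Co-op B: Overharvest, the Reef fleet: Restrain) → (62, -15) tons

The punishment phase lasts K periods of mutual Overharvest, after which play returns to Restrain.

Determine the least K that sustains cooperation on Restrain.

2

No profitable deviation requires (38−23)(β+…+β^K) ≥ 62−38, i.e. β+…+β^K ≥ 8/5 ≈ 1.6000.
With β = 9/10, the partial sums are K=1: 0.9000, K=2: 1.7100.
K = 2 is the first length at which the sum reaches 1.6000.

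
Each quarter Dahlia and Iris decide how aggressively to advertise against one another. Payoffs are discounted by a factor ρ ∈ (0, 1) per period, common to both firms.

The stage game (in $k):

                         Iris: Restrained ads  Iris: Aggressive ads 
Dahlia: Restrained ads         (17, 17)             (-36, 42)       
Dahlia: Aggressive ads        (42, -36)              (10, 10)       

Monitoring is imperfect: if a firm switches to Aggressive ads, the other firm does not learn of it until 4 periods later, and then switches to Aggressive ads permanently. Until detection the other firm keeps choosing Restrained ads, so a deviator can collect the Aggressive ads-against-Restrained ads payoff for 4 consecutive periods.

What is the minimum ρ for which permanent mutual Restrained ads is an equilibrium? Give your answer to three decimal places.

A deviator earns 42 for 4 periods, then 10 forever; cooperating earns 17 forever. Multiplying the IC by (1−ρ):
17 ≥ 42(1−ρ^4) + 10ρ^4, so 32·ρ^4 ≥ 25 and ρ^4 ≥ 25/32.
ρ ≥ (25/32)^(1/4) ≈ 0.940.

0.940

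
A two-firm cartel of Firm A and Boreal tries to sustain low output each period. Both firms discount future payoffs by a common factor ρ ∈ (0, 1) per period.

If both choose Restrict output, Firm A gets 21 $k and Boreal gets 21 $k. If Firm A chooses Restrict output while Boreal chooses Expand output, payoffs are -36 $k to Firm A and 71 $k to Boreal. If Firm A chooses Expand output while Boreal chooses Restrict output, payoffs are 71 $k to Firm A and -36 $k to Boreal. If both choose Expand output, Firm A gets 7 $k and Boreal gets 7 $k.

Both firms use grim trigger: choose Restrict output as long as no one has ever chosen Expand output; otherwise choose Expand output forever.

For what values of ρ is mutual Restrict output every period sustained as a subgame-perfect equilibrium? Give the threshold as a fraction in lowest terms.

Cooperation forever yields 21 each period: 21/(1−ρ).
Deviating yields 71 once, then 7 forever: 71 + 7ρ/(1−ρ).
No profitable deviation requires 21/(1−ρ) ≥ 71 + 7ρ/(1−ρ).
Multiplying by (1−ρ): 21 ≥ 71(1−ρ) + 7ρ = 71 − 64ρ.
So 64ρ ≥ 50, i.e. ρ ≥ 50/64 = 25/32.

25/32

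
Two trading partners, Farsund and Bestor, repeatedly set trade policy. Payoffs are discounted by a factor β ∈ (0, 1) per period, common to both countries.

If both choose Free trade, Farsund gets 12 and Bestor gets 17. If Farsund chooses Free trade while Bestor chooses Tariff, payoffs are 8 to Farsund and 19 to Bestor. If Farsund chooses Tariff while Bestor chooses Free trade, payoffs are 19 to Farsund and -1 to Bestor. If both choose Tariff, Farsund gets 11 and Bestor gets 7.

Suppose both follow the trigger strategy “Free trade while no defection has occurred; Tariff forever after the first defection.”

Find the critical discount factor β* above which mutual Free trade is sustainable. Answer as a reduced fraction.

Farsund's threshold: (19−12)/(19−11) = 7/8.
Bestor's threshold: (19−17)/(19−7) = 1/6.
7/8 > 1/6, so Farsund binds and β* = 7/8.

7/8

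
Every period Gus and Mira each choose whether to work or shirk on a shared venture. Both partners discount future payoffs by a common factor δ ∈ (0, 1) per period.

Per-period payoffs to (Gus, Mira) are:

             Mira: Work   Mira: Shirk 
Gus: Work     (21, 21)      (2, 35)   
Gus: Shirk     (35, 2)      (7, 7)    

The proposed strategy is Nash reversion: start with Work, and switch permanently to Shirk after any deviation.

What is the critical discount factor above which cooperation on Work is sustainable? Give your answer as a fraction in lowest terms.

1/2

21/(1−δ) ≥ 35 + 7δ/(1−δ)
21 ≥ 35 − 28δ
δ ≥ 14/28 = 1/2.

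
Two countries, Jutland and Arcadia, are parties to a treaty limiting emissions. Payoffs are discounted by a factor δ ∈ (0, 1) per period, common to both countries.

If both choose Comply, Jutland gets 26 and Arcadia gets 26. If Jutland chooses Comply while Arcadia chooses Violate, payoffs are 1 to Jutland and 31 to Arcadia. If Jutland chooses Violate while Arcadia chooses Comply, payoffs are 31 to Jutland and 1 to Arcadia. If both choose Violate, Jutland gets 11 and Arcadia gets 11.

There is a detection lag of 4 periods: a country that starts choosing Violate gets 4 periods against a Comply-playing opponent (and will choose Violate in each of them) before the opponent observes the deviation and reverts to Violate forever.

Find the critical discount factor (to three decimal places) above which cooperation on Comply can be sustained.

0.707

A deviator earns 31 for 4 periods, then 11 forever; cooperating earns 26 forever. Multiplying the IC by (1−δ):
26 ≥ 31(1−δ^4) + 11δ^4, so 20·δ^4 ≥ 5 and δ^4 ≥ 1/4.
δ ≥ (1/4)^(1/4) ≈ 0.707.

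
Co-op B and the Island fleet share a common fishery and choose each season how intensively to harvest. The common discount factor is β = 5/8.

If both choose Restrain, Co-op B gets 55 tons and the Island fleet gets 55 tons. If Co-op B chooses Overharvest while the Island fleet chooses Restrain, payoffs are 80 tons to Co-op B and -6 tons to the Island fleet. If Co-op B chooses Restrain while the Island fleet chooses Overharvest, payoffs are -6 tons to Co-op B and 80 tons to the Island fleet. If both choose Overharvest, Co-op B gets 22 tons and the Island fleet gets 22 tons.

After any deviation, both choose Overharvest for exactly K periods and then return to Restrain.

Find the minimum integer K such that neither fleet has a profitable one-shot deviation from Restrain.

IC: β(1−β^K)/(1−β) ≥ (80−55)/(55−22) = 25/33.
With β = 5/8: need 1 − β^K ≥ 25/33·(1−5/8)/(5/8), i.e. β^K ≤ 0.5455.
Since (5/8)^1 = 0.6250 and (5/8)^2 = 0.3906, the smallest such K is 2.

2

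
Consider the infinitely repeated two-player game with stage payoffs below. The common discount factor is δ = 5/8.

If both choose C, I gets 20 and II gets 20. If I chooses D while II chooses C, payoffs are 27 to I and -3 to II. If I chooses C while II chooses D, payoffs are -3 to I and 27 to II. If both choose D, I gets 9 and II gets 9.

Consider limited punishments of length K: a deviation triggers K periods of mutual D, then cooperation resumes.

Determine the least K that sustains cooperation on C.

IC: δ(1−δ^K)/(1−δ) ≥ (27−20)/(20−9) = 7/11.
With δ = 5/8: need 1 − δ^K ≥ 7/11·(1−5/8)/(5/8), i.e. δ^K ≤ 0.6182.
Since (5/8)^1 = 0.6250 and (5/8)^2 = 0.3906, the smallest such K is 2.

2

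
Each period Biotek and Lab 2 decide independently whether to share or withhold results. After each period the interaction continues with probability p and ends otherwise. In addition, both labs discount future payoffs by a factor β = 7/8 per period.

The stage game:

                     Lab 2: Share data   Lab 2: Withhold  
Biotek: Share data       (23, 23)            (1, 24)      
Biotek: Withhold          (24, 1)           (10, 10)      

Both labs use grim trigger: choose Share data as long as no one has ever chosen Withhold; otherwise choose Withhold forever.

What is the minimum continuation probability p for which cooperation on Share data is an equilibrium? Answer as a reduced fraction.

With continuation probability p and discount β, the effective per-period discount factor is βp.
Grim-trigger IC: βp ≥ (24−23)/(24−10) = 1/14.
So p ≥ (1/14)/(7/8) = 4/49.

4/49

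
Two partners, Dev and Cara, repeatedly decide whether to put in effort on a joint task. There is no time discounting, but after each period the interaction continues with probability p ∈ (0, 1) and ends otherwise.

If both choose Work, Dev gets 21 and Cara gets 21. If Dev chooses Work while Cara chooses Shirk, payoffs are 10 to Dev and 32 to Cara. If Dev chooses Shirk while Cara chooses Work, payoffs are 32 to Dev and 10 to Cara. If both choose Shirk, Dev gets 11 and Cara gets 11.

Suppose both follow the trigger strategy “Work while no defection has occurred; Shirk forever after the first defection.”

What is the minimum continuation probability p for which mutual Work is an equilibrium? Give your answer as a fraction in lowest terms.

Expected cooperation value is 21 + p·21 + p²·21 + … = 21/(1−p); deviation gives 32 + p·11/(1−p).
21 ≥ 32(1−p) + 11p ⇒ 21p ≥ 11 ⇒ p ≥ 11/21.

11/21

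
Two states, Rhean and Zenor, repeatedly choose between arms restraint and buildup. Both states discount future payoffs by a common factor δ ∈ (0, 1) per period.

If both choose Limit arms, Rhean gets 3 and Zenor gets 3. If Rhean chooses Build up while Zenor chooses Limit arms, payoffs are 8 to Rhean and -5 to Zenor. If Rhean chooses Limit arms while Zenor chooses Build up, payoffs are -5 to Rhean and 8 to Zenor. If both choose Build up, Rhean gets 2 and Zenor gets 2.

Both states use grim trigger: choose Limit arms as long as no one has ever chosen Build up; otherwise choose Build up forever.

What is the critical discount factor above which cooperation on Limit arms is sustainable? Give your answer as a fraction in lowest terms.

Cooperation forever yields 3 each period: 3/(1−δ).
Deviating yields 8 once, then 2 forever: 8 + 2δ/(1−δ).
No profitable deviation requires 3/(1−δ) ≥ 8 + 2δ/(1−δ).
Multiplying by (1−δ): 3 ≥ 8(1−δ) + 2δ = 8 − 6δ.
So 6δ ≥ 5, i.e. δ ≥ 5/6.

5/6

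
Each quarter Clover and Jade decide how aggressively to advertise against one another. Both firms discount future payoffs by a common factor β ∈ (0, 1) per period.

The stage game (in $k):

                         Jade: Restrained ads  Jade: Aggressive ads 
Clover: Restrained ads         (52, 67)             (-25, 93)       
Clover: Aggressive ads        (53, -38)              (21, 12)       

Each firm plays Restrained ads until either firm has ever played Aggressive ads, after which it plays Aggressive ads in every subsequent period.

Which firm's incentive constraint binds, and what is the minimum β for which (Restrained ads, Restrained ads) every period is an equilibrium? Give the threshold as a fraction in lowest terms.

Jade; β ≥ 26/81

Clover's threshold: (53−52)/(53−21) = 1/32.
Jade's threshold: (93−67)/(93−12) = 26/81.
1/32 < 26/81, so Jade binds and β* = 26/81.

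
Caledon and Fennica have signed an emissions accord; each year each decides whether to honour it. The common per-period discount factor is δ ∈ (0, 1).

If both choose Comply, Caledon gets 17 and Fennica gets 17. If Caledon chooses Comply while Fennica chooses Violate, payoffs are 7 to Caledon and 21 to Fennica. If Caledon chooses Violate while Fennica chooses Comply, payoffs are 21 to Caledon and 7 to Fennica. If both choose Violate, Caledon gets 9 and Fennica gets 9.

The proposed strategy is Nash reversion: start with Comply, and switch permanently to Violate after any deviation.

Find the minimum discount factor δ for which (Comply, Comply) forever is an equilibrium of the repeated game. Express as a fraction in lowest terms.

1/3

17/(1−δ) ≥ 21 + 9δ/(1−δ)
17 ≥ 21 − 12δ
δ ≥ 4/12 = 1/3.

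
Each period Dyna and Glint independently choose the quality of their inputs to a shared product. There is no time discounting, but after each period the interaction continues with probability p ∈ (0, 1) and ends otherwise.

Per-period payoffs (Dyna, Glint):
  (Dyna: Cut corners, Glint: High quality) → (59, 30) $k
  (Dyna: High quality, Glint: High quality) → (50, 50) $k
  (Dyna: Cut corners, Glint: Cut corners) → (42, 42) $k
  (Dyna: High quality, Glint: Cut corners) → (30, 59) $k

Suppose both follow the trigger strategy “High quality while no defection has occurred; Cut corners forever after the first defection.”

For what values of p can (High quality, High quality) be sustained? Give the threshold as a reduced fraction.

9/17

Expected cooperation value is 50 + p·50 + p²·50 + … = 50/(1−p); deviation gives 59 + p·42/(1−p).
50 ≥ 59(1−p) + 42p ⇒ 17p ≥ 9 ⇒ p ≥ 9/17.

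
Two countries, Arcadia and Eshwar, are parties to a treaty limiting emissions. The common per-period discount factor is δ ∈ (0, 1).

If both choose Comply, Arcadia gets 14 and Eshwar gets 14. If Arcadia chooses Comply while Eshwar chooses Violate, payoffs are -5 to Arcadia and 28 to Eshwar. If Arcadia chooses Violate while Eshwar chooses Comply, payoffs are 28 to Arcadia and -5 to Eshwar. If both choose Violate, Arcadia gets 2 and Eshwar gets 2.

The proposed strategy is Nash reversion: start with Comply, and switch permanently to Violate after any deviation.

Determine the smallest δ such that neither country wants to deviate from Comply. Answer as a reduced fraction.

Under grim trigger the critical discount factor is (T−C)/(T−P) with T = 28, C = 14, P = 2.
δ* = (28−14)/(28−2) = 14/26 = 7/13.

7/13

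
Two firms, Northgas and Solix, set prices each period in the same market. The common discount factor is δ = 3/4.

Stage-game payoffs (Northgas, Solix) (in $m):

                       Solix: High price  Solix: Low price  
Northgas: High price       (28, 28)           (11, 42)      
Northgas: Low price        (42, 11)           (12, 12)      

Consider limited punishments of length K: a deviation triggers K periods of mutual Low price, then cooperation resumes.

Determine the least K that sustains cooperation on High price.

2

No profitable deviation requires (28−12)(δ+…+δ^K) ≥ 42−28, i.e. δ+…+δ^K ≥ 7/8 ≈ 0.8750.
With δ = 3/4, the partial sums are K=1: 0.7500, K=2: 1.3125.
K = 2 is the first length at which the sum reaches 0.8750.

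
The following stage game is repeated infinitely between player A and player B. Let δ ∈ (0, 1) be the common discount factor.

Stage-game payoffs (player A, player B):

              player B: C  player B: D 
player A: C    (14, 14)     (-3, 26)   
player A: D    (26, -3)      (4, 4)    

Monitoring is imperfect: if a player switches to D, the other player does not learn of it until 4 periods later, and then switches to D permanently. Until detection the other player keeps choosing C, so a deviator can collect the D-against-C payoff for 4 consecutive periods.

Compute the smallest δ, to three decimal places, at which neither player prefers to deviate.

0.859

The best deviation is to choose D for all 4 undetected periods, earning 26 each, then 4 forever once detected.
Deviation value: 26(1−δ^4)/(1−δ) + 4δ^4/(1−δ); cooperation value: 14/(1−δ).
IC: 14 ≥ 26(1−δ^4) + 4δ^4 = 26 − 22δ^4.
So δ^4 ≥ 12/22 = 6/11, giving δ ≥ (6/11)^(1/4) ≈ 0.859.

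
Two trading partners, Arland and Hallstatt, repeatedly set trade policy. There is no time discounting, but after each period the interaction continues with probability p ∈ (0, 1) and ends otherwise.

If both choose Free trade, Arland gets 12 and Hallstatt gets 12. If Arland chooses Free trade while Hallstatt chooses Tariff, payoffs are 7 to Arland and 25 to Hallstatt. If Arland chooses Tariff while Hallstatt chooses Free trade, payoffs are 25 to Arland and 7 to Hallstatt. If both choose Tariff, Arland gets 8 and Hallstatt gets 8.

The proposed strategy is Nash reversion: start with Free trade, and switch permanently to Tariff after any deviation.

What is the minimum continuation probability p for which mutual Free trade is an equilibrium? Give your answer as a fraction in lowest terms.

Expected cooperation value is 12 + p·12 + p²·12 + … = 12/(1−p); deviation gives 25 + p·8/(1−p).
12 ≥ 25(1−p) + 8p ⇒ 17p ≥ 13 ⇒ p ≥ 13/17.

13/17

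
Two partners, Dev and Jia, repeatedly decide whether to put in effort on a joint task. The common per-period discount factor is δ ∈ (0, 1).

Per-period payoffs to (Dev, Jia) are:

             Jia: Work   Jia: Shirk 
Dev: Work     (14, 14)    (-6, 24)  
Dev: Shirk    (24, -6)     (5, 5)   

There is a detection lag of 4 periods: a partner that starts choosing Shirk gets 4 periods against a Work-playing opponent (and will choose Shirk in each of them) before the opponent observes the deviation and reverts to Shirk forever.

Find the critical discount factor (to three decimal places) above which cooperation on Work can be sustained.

Deviating for the 4 undetected periods gains 24−14 = 10 per period over cooperation, then loses 14−5 = 9 per period forever once punishment starts.
Gain: 10(1 + δ + … + δ^3); loss: 9·δ^4/(1−δ).
No profitable deviation ⇔ 10(1−δ^4) ≤ 9·δ^4, i.e. δ^4 ≥ 10/(10+9) = 10/19.
Hence δ ≥ (10/19)^(1/4) ≈ 0.852.

0.852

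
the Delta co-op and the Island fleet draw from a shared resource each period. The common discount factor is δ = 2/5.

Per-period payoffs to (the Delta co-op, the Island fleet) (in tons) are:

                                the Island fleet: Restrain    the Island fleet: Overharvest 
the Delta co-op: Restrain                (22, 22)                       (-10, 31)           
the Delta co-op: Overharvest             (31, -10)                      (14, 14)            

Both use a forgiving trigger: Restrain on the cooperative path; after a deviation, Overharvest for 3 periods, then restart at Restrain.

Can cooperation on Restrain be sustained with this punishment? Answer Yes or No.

No

IC: δ+…+δ^3 ≥ (31−22)/(22−14) = 9/8.
At δ = 2/5: partial sum = 0.6240 < 1.1250. Cooperation not sustainable.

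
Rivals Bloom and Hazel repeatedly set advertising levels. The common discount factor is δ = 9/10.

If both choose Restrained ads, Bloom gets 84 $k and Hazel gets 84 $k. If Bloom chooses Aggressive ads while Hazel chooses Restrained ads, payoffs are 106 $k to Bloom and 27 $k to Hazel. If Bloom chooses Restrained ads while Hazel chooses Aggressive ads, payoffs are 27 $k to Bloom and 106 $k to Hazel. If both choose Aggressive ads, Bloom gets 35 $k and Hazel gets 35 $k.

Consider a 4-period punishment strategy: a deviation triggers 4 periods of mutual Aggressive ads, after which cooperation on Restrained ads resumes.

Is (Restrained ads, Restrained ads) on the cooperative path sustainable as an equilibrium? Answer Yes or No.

Yes

IC: δ+…+δ^4 ≥ (106−84)/(84−35) = 22/49.
At δ = 9/10: partial sum = 3.0951 ≥ 0.4490. Cooperation sustainable.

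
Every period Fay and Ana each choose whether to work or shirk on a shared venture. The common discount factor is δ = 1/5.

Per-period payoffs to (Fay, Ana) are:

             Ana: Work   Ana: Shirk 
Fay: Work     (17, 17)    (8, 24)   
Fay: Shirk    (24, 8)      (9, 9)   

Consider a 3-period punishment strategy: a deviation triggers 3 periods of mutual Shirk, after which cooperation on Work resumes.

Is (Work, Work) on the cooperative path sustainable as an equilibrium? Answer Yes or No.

No

Comparing payoff streams over the 4 periods until play realigns: cooperate → 17(1+δ+…+δ^3); deviate → 24 + 9(δ+…+δ^3).
Cooperation is sustained iff (17−9)(δ+…+δ^3) ≥ 24−17.
δ+…+δ^3 = 1/5·(1−(1/5)^3)/(1−1/5) = 0.2480, and (24−17)/(17−9) = 0.8750.
0.2480 < 0.8750, so cooperation is not sustainable.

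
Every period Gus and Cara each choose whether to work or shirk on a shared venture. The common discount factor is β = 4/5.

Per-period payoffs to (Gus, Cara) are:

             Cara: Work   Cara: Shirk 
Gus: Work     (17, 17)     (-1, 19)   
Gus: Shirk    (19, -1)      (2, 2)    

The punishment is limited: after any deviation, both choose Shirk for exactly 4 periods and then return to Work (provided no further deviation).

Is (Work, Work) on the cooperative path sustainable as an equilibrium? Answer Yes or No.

A one-shot deviation gives 19 now, then 2 for 4 periods, then back to 17.
Gain from deviating: (19−17) today; loss: (17−2) in each of the next 4 periods.
No-deviation condition: (17−2)(β+…+β^4) ≥ 19−17, i.e. β+…+β^4 ≥ 2/15.
At β = 4/5: β+…+β^4 = 2.3616 ≥ 0.1333.
So cooperation is sustainable.

Yes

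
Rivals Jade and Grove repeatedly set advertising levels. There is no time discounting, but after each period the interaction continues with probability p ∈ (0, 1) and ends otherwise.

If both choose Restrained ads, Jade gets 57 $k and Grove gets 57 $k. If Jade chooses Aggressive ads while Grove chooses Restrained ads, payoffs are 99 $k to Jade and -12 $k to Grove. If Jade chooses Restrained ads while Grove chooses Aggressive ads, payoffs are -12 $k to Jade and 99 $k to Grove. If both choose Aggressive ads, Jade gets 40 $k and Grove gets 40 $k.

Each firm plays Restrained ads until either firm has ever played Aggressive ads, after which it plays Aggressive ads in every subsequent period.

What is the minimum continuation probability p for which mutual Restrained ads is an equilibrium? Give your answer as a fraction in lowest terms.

With no time discounting, the continuation probability p plays the role of the discount factor.
Grim-trigger IC: 57/(1−p) ≥ 99 + 40p/(1−p) ⇒ p ≥ (99−57)/(99−40) = 42/59.

42/59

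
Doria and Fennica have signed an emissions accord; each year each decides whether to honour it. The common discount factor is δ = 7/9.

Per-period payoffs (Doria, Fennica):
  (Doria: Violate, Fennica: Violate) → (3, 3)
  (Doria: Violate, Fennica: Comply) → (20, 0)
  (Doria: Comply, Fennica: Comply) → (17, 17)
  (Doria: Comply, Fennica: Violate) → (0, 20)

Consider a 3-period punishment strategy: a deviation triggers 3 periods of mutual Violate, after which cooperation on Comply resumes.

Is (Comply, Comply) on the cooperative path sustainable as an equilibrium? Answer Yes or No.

IC: δ+…+δ^3 ≥ (20−17)/(17−3) = 3/14.
At δ = 7/9: partial sum = 1.8532 ≥ 0.2143. Cooperation sustainable.

Yes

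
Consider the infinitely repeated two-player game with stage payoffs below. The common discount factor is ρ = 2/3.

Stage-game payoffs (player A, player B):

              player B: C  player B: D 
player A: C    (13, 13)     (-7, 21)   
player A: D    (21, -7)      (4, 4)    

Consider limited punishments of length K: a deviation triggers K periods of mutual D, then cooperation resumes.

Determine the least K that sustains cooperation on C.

2

IC: ρ(1−ρ^K)/(1−ρ) ≥ (21−13)/(13−4) = 8/9.
With ρ = 2/3: need 1 − ρ^K ≥ 8/9·(1−2/3)/(2/3), i.e. ρ^K ≤ 0.5556.
Since (2/3)^1 = 0.6667 and (2/3)^2 = 0.4444, the smallest such K is 2.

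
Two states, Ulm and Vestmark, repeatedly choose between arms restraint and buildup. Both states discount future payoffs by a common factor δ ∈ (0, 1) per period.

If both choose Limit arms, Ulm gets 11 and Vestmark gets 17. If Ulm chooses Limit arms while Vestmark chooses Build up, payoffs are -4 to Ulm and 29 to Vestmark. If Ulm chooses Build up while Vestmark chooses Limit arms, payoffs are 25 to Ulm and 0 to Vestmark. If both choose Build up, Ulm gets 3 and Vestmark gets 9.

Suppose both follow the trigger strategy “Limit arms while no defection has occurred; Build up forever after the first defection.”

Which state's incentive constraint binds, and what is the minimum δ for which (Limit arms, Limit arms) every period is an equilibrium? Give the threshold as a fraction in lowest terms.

Ulm; δ ≥ 7/11

Ulm's threshold: (25−11)/(25−3) = 7/11.
Vestmark's threshold: (29−17)/(29−9) = 3/5.
7/11 > 3/5, so Ulm binds and δ* = 7/11.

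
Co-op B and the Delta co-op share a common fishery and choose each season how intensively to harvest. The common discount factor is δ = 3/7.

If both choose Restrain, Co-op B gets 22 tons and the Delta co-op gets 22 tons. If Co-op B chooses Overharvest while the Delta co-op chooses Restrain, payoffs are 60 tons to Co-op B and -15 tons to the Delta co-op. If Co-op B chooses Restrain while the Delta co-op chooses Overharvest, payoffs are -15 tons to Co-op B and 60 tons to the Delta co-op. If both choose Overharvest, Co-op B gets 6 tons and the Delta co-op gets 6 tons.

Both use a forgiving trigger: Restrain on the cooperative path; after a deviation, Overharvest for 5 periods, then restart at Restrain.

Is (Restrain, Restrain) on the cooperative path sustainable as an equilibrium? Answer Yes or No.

No

Comparing payoff streams over the 6 periods until play realigns: cooperate → 22(1+δ+…+δ^5); deviate → 60 + 6(δ+…+δ^5).
Cooperation is sustained iff (22−6)(δ+…+δ^5) ≥ 60−22.
δ+…+δ^5 = 3/7·(1−(3/7)^5)/(1−3/7) = 0.7392, and (60−22)/(22−6) = 2.3750.
0.7392 < 2.3750, so cooperation is not sustainable.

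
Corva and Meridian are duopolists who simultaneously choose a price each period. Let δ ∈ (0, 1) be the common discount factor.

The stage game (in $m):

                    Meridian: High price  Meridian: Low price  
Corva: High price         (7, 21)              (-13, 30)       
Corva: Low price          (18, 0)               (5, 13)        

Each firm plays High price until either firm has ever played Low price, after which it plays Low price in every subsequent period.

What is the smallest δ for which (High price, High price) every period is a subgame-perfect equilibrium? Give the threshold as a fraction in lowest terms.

For Corva: deviation gain 18−7 = 11, per-period punishment loss 7−5 = 2. IC gives δ ≥ 11/13.
For Meridian: gain 9, loss 8 per period, so δ ≥ 9/17.
The tighter constraint is Corva's, so cooperation needs δ ≥ 11/13.

11/13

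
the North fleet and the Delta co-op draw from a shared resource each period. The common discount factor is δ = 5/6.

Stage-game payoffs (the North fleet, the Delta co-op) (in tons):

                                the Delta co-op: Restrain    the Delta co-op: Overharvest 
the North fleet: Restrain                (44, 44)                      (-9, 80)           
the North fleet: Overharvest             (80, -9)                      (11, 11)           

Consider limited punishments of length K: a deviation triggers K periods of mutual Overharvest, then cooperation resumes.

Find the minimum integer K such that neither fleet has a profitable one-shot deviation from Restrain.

IC: δ(1−δ^K)/(1−δ) ≥ (80−44)/(44−11) = 12/11.
With δ = 5/6: need 1 − δ^K ≥ 12/11·(1−5/6)/(5/6), i.e. δ^K ≤ 0.7818.
Since (5/6)^1 = 0.8333 and (5/6)^2 = 0.6944, the smallest such K is 2.

2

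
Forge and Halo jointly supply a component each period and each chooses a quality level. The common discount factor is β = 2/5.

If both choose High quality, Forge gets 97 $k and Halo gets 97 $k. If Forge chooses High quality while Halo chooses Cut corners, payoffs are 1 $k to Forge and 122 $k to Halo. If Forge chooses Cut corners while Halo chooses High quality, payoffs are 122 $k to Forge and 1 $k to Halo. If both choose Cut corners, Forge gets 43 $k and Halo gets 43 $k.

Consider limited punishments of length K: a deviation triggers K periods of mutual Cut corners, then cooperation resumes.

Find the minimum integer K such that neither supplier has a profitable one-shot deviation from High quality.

Need Σ_{k=1}^{K} β^k ≥ (122−97)/(97−43) = 0.4630 at β = 2/5.
At K = 1 the sum is 0.4000 < 0.4630; at K = 2 it is 0.5600 ≥ 0.4630.
So the minimum punishment length is K = 2.

2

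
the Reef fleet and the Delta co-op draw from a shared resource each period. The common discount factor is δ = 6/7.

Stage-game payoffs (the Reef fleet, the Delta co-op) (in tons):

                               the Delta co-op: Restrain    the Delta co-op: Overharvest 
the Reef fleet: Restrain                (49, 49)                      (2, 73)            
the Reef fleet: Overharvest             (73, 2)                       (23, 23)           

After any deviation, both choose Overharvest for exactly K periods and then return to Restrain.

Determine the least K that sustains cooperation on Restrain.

2

Need Σ_{k=1}^{K} δ^k ≥ (73−49)/(49−23) = 0.9231 at δ = 6/7.
At K = 1 the sum is 0.8571 < 0.9231; at K = 2 it is 1.5918 ≥ 0.9231.
So the minimum punishment length is K = 2.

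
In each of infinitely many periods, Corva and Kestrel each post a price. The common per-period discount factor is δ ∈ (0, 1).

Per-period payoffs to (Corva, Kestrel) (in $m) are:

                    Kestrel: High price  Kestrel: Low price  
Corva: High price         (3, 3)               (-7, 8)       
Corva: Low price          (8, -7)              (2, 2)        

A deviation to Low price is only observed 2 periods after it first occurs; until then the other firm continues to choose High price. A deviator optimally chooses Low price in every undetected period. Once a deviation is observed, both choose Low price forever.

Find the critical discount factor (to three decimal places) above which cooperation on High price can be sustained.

0.913

A deviator earns 8 for 2 periods, then 2 forever; cooperating earns 3 forever. Multiplying the IC by (1−δ):
3 ≥ 8(1−δ^2) + 2δ^2, so 6·δ^2 ≥ 5 and δ^2 ≥ 5/6.
δ ≥ (5/6)^(1/2) ≈ 0.913.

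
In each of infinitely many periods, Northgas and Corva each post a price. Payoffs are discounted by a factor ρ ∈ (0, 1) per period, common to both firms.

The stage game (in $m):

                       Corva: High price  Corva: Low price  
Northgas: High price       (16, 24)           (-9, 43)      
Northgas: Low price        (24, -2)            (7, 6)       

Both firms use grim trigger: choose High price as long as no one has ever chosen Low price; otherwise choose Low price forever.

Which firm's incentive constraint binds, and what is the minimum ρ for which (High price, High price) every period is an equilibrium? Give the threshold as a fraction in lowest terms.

Corva; ρ ≥ 19/37

For Northgas: deviation gain 24−16 = 8, per-period punishment loss 16−7 = 9. IC gives ρ ≥ 8/17.
For Corva: gain 19, loss 18 per period, so ρ ≥ 19/37.
The tighter constraint is Corva's, so cooperation needs ρ ≥ 19/37.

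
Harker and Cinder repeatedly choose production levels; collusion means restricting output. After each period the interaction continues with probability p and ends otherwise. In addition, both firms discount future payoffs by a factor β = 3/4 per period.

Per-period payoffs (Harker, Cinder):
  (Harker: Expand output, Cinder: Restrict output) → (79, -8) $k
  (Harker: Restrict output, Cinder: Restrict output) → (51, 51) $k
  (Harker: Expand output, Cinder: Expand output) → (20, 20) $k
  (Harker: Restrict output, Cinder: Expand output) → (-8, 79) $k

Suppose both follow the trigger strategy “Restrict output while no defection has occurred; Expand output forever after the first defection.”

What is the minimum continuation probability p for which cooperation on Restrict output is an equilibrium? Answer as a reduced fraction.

With continuation probability p and discount β, the effective per-period discount factor is βp.
Grim-trigger IC: βp ≥ (79−51)/(79−20) = 28/59.
So p ≥ (28/59)/(3/4) = 112/177.

112/177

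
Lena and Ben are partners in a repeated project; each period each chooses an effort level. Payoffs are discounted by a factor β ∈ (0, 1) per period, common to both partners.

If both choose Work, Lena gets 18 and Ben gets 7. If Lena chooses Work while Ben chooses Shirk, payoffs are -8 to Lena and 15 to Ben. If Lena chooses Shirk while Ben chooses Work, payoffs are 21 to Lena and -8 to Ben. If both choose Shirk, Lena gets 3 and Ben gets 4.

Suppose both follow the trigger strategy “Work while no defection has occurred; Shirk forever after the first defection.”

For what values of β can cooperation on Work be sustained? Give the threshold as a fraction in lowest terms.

8/11

Lena's threshold: (21−18)/(21−3) = 1/6.
Ben's threshold: (15−7)/(15−4) = 8/11.
1/6 < 8/11, so Ben binds and β* = 8/11.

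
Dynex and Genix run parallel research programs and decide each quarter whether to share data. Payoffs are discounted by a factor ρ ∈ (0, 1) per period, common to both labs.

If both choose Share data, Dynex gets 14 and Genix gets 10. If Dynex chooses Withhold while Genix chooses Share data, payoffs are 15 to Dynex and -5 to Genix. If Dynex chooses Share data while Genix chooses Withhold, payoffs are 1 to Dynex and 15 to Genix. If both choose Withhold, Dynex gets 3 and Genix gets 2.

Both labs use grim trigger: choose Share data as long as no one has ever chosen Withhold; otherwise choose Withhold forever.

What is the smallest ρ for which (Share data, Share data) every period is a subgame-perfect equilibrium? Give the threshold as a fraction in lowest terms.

5/13

Dynex's threshold: (15−14)/(15−3) = 1/12.
Genix's threshold: (15−10)/(15−2) = 5/13.
1/12 < 5/13, so Genix binds and ρ* = 5/13.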